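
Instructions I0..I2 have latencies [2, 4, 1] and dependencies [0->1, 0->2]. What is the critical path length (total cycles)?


Compute longest path through dependency graph: dist(Ik) = max over predecessors of dist + latency(Ik).
dist(I0) = latency 2 = 2
dist(I1) = dist(I0) + 4 = 2 + 4 = 6
dist(I2) = dist(I0) + 1 = 2 + 1 = 3
Critical path = max dist = 6

6


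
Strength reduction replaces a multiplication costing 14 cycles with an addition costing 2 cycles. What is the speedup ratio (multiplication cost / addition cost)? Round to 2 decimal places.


Ratio = mult_cost / add_cost = 14 / 2 = 7.0

7.0


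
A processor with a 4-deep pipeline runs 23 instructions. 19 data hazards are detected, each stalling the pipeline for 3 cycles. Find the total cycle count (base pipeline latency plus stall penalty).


Base cycles = 4 + 23 - 1 = 26
Total stalls = 19 * 3 = 57
Total = 26 + 57 = 83

83


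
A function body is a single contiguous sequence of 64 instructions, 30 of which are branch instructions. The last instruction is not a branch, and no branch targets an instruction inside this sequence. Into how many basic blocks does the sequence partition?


With no in-sequence branch targets, the leaders are the first instruction plus the instruction after each branch.
Number of basic blocks = branches + 1
= 30 + 1 = 31

31


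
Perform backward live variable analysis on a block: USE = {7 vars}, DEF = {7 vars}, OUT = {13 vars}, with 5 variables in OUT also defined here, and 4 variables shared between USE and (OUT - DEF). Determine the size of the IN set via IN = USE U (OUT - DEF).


OUT - DEF: 13 - 5 = 8
|IN| = |USE| + |OUT - DEF| - |USE ∩ (OUT - DEF)| = 7 + 8 - 4 = 11

11


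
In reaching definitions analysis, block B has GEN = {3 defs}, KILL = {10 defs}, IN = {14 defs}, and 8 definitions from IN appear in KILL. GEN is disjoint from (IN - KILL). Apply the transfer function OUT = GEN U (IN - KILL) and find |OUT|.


IN - KILL: 14 - 8 = 6 surviving definitions
OUT = GEN + surviving = 3 + 6 = 9

9


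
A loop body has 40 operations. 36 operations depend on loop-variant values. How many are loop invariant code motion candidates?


Invariant candidates = total - loop-dependent
= 40 - 36 = 4

4


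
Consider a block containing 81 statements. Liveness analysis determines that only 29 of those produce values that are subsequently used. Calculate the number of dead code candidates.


Dead code = total statements - live definitions
= 81 - 29 = 52

52


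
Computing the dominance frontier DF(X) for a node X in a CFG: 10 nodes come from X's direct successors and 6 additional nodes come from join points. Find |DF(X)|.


DF(X) = direct successor contributions + join point contributions
= 10 + 6 = 16

16


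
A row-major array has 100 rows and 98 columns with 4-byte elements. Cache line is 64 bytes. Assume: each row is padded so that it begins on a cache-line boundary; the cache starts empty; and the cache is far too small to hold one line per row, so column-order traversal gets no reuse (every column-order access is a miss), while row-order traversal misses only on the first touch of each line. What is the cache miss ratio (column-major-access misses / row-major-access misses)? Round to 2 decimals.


Each row occupies 98 * 4 = 392 bytes and starts on a line boundary, so it spans ceil(392 / 64) = 7 cache lines.
Row-major traversal misses (one per line touched): 100 * ceil(98 * 4 / 64) = 700
Column-major traversal misses (no reuse, every access misses): 100 * 98 = 9800
Ratio = 9800 / 700 = 14.0

14.0


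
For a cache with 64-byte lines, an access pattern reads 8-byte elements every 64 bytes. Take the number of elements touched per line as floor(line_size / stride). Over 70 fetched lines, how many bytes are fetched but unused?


Elements per line = floor(64 / 64) = 1
Bytes used per line = 1 * 8 = 8
Wasted per line = 64 - 8 = 56
Total wasted = 56 * 70 = 3920

3920


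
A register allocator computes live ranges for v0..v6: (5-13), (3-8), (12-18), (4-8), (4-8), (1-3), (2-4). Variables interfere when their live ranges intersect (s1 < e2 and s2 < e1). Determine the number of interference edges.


Check all pairs for overlapping intervals.
Two intervals (s1,e1) and (s2,e2) overlap if s1 < e2 and s2 < e1.
v0 (5-13) vs v1..v6: overlaps v1, v2, v3, v4 -> 4
v1 (3-8) vs v2..v6: overlaps v3, v4, v6 -> 3
v2 (12-18) vs v3..v6: overlaps none -> 0
v3 (4-8) vs v4..v6: overlaps v4 -> 1
v4 (4-8) vs v5..v6: overlaps none -> 0
v5 (1-3) vs v6: overlaps v6 -> 1
Total overlapping pairs = 4 + 3 + 0 + 1 + 0 + 1 = 9

9


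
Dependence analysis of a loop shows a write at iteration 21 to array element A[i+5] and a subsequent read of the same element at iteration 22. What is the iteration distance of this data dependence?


Distance = read iteration - write iteration
= 22 - 21 = 1

1


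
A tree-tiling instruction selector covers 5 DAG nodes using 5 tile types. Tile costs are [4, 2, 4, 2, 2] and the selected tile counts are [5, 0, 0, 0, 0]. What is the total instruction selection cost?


Total cost = sum(count_i * cost_i)
= 5*4 + 0*2 + 0*4 + 0*2 + 0*2
= 20

20


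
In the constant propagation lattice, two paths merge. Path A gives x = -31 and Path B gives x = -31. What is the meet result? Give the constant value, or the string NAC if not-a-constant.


Meet operation: if both paths give the same constant, result is that constant; if they differ, result is NAC (not-a-constant).
Path A: -31, Path B: -31 -> equal
Result: constant -> -31

-31


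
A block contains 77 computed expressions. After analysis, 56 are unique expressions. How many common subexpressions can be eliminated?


CSE count = total expressions - unique expressions
= 77 - 56 = 21

21


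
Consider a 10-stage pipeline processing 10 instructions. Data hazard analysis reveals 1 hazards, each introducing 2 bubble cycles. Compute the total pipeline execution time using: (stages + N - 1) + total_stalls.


Base cycles = 10 + 10 - 1 = 19
Total stalls = 1 * 2 = 2
Total = 19 + 2 = 21

21


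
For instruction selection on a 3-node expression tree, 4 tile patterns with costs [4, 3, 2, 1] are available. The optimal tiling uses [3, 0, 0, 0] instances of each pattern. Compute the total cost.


Total cost = sum(count_i * cost_i)
= 3*4 + 0*3 + 0*2 + 0*1
= 12

12


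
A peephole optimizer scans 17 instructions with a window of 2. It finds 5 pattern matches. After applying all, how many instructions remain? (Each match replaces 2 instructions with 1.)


Each match removes 1 instructions.
Total removed = 5 * 1 = 5
Remaining = 17 - 5 = 12

12


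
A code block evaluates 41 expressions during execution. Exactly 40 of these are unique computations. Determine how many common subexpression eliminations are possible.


CSE count = total expressions - unique expressions
= 41 - 40 = 1

1


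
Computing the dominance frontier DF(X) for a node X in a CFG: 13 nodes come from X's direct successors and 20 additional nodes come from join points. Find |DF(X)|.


DF(X) = direct successor contributions + join point contributions
= 13 + 20 = 33

33


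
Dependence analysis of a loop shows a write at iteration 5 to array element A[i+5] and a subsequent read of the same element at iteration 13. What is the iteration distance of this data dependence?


Distance = read iteration - write iteration
= 13 - 5 = 8

8


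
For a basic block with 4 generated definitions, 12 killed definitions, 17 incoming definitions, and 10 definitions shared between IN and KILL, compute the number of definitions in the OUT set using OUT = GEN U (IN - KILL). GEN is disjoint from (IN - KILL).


IN - KILL: 17 - 10 = 7 surviving definitions
OUT = GEN + surviving = 4 + 7 = 11

11


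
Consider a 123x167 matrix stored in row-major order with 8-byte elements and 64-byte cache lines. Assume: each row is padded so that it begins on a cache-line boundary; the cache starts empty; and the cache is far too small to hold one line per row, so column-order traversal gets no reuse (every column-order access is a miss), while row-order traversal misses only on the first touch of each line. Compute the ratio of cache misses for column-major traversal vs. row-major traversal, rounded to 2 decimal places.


Each row occupies 167 * 8 = 1336 bytes and starts on a line boundary, so it spans ceil(1336 / 64) = 21 cache lines.
Row-major traversal misses (one per line touched): 123 * ceil(167 * 8 / 64) = 2583
Column-major traversal misses (no reuse, every access misses): 123 * 167 = 20541
Ratio = 20541 / 2583 = 7.95

7.95


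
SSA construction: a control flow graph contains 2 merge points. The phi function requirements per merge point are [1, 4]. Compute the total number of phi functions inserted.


Total phi functions = sum of phi functions at each join node
= 1 + 4 = 5

5


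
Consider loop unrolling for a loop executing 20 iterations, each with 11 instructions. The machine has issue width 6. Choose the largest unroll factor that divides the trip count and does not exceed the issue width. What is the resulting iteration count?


Largest divisor of 20 <= 6 is 5
New iterations = 20 / 5 = 4

4


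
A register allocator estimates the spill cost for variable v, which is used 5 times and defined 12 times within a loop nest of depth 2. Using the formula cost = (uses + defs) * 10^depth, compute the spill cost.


uses + defs = 5 + 12 = 17
10^2 = 100
Spill cost = 17 * 100 = 1700

1700


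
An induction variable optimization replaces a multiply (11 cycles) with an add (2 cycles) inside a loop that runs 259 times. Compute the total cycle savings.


Per-iteration saving = 11 - 2 = 9
Total saved = 259 * 9 = 2331

2331


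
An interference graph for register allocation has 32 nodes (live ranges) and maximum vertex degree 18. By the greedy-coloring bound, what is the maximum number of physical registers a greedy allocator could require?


Greedy coloring never needs more than (max_degree + 1) colors: when coloring a vertex, at most max_degree neighbors are already colored.
Upper bound = 18 + 1 = 19

19


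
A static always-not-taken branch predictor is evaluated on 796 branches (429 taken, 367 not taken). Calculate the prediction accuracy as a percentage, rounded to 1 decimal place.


Predictor: always-not-taken
Correct predictions = 367
Accuracy = 367 / 796 * 100 = 46.1%

46.1


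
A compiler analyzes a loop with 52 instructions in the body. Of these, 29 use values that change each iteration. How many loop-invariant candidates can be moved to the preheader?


Invariant candidates = total - loop-dependent
= 52 - 29 = 23

23


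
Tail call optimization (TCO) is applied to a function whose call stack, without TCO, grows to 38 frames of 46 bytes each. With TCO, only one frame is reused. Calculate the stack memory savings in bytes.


Without TCO: 38 * 46 = 1748 bytes
With TCO: reuse 1 frame = 46 bytes
Savings = 1748 - 46 = 1702

1702


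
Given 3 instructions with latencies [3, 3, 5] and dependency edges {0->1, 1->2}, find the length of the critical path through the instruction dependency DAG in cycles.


Compute longest path through dependency graph: dist(Ik) = max over predecessors of dist + latency(Ik).
dist(I0) = latency 3 = 3
dist(I1) = dist(I0) + 3 = 3 + 3 = 6
dist(I2) = dist(I1) + 5 = 6 + 5 = 11
Critical path = max dist = 11

11


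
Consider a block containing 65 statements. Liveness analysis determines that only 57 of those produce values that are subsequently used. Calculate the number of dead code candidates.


Dead code = total statements - live definitions
= 65 - 57 = 8

8


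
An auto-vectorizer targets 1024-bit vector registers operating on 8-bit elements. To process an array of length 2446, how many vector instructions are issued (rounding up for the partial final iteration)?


Width = 1024 / 8 = 128 elements per vector op
Iterations = ceil(2446 / 128) = 20

20


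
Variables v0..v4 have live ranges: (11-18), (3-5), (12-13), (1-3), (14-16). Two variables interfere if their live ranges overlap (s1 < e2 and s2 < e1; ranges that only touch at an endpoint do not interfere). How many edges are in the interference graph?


Check all pairs for overlapping intervals.
Two intervals (s1,e1) and (s2,e2) overlap if s1 < e2 and s2 < e1.
v0 (11-18) vs v1..v4: overlaps v2, v4 -> 2
v1 (3-5) vs v2..v4: overlaps none -> 0
v2 (12-13) vs v3..v4: overlaps none -> 0
v3 (1-3) vs v4: overlaps none -> 0
Total overlapping pairs = 2 + 0 + 0 + 0 = 2

2


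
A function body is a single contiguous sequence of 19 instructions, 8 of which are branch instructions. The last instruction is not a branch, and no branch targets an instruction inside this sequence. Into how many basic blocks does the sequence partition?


With no in-sequence branch targets, the leaders are the first instruction plus the instruction after each branch.
Number of basic blocks = branches + 1
= 8 + 1 = 9

9


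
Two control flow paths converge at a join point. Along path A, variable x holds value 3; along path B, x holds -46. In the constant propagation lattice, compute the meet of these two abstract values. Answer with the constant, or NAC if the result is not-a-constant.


Meet operation: if both paths give the same constant, result is that constant; if they differ, result is NAC (not-a-constant).
Path A: 3, Path B: -46 -> differ
Result: not-a-constant -> NAC

NAC


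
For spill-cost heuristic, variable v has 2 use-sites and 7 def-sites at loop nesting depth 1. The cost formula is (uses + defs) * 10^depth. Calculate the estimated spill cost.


uses + defs = 2 + 7 = 9
10^1 = 10
Spill cost = 9 * 10 = 90

90


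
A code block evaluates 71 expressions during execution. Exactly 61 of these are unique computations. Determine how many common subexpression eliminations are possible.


CSE count = total expressions - unique expressions
= 71 - 61 = 10

10


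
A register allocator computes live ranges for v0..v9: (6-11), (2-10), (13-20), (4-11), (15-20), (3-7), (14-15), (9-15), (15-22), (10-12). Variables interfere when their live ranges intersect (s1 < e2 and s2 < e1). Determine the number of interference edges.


Check all pairs for overlapping intervals.
Two intervals (s1,e1) and (s2,e2) overlap if s1 < e2 and s2 < e1.
v0 (6-11) vs v1..v9: overlaps v1, v3, v5, v7, v9 -> 5
v1 (2-10) vs v2..v9: overlaps v3, v5, v7 -> 3
v2 (13-20) vs v3..v9: overlaps v4, v6, v7, v8 -> 4
v3 (4-11) vs v4..v9: overlaps v5, v7, v9 -> 3
v4 (15-20) vs v5..v9: overlaps v8 -> 1
v5 (3-7) vs v6..v9: overlaps none -> 0
v6 (14-15) vs v7..v9: overlaps v7 -> 1
v7 (9-15) vs v8..v9: overlaps v9 -> 1
v8 (15-22) vs v9: overlaps none -> 0
Total overlapping pairs = 5 + 3 + 4 + 3 + 1 + 0 + 1 + 1 + 0 = 18

18


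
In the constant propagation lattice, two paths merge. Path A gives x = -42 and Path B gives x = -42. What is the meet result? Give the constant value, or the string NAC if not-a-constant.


Meet operation: if both paths give the same constant, result is that constant; if they differ, result is NAC (not-a-constant).
Path A: -42, Path B: -42 -> equal
Result: constant -> -42

-42


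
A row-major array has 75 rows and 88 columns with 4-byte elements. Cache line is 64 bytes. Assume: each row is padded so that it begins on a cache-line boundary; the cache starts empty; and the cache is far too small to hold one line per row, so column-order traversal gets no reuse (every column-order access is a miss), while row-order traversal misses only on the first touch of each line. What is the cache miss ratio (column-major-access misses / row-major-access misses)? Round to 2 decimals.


Each row occupies 88 * 4 = 352 bytes and starts on a line boundary, so it spans ceil(352 / 64) = 6 cache lines.
Row-major traversal misses (one per line touched): 75 * ceil(88 * 4 / 64) = 450
Column-major traversal misses (no reuse, every access misses): 75 * 88 = 6600
Ratio = 6600 / 450 = 14.67

14.67


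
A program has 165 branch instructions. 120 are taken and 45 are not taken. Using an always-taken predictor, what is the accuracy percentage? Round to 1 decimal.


Predictor: always-taken
Correct predictions = 120
Accuracy = 120 / 165 * 100 = 72.7%

72.7


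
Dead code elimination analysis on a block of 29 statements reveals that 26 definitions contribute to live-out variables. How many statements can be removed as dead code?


Dead code = total statements - live definitions
= 29 - 26 = 3

3


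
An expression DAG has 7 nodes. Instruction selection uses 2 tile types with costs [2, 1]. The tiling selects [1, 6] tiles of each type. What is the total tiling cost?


Total cost = sum(count_i * cost_i)
= 1*2 + 6*1
= 8

8


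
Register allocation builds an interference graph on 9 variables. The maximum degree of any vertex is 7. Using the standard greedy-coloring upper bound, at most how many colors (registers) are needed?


Greedy coloring never needs more than (max_degree + 1) colors: when coloring a vertex, at most max_degree neighbors are already colored.
Upper bound = 7 + 1 = 8

8


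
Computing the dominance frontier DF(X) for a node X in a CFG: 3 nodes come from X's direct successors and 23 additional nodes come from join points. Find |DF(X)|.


DF(X) = direct successor contributions + join point contributions
= 3 + 23 = 26

26


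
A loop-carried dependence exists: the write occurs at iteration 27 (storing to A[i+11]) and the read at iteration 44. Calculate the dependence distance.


Distance = read iteration - write iteration
= 44 - 27 = 17

17


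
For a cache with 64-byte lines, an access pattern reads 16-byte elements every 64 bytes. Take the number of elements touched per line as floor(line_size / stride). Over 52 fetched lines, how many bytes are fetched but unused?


Elements per line = floor(64 / 64) = 1
Bytes used per line = 1 * 16 = 16
Wasted per line = 64 - 16 = 48
Total wasted = 48 * 52 = 2496

2496


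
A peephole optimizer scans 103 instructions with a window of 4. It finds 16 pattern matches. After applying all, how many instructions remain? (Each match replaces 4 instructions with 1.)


Each match removes 3 instructions.
Total removed = 16 * 3 = 48
Remaining = 103 - 48 = 55

55


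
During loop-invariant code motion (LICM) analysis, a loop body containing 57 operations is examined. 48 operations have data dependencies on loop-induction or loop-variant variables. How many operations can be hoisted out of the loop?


Invariant candidates = total - loop-dependent
= 57 - 48 = 9

9


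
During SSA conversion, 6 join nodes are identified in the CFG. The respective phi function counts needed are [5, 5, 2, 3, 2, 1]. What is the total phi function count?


Total phi functions = sum of phi functions at each join node
= 5 + 5 + 2 + 3 + 2 + 1 = 18

18


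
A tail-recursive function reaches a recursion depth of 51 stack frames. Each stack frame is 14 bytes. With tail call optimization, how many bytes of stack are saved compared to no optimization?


Without TCO: 51 * 14 = 714 bytes
With TCO: reuse 1 frame = 14 bytes
Savings = 714 - 14 = 700

700


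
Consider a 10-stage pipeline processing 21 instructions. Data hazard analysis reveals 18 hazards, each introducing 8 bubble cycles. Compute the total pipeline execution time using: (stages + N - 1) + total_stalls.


Base cycles = 10 + 21 - 1 = 30
Total stalls = 18 * 8 = 144
Total = 30 + 144 = 174

174


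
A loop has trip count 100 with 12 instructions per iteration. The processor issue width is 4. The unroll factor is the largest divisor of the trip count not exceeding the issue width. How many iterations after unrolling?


Largest divisor of 100 <= 4 is 4
New iterations = 100 / 4 = 25

25


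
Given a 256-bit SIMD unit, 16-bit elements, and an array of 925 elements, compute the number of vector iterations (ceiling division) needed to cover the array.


Width = 256 / 16 = 16 elements per vector op
Iterations = ceil(925 / 16) = 58

58


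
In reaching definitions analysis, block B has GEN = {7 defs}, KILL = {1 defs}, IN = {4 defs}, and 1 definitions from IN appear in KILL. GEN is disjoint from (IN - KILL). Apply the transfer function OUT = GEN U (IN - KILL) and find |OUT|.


IN - KILL: 4 - 1 = 3 surviving definitions
OUT = GEN + surviving = 7 + 3 = 10

10


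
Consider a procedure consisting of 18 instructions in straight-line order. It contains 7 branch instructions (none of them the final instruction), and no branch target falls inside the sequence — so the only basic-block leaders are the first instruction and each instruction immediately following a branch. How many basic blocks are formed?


With no in-sequence branch targets, the leaders are the first instruction plus the instruction after each branch.
Number of basic blocks = branches + 1
= 7 + 1 = 8

8


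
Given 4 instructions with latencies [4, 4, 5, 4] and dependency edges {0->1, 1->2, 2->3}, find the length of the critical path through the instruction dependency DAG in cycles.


Compute longest path through dependency graph: dist(Ik) = max over predecessors of dist + latency(Ik).
dist(I0) = latency 4 = 4
dist(I1) = dist(I0) + 4 = 4 + 4 = 8
dist(I2) = dist(I1) + 5 = 8 + 5 = 13
dist(I3) = dist(I2) + 4 = 13 + 4 = 17
Critical path = max dist = 17

17


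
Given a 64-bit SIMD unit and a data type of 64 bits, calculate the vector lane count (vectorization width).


Width = SIMD bits / data type bits
= 64 / 64 = 1

1


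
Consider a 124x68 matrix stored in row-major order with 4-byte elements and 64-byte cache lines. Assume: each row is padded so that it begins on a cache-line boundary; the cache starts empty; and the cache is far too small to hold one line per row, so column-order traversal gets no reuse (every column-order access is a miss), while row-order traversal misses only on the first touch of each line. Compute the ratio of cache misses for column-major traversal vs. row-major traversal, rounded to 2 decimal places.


Each row occupies 68 * 4 = 272 bytes and starts on a line boundary, so it spans ceil(272 / 64) = 5 cache lines.
Row-major traversal misses (one per line touched): 124 * ceil(68 * 4 / 64) = 620
Column-major traversal misses (no reuse, every access misses): 124 * 68 = 8432
Ratio = 8432 / 620 = 13.6

13.6


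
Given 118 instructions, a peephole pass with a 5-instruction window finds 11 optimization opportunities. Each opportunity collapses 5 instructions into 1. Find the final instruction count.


Each match removes 4 instructions.
Total removed = 11 * 4 = 44
Remaining = 118 - 44 = 74

74


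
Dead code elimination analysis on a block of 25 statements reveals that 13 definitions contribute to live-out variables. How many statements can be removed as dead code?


Dead code = total statements - live definitions
= 25 - 13 = 12

12


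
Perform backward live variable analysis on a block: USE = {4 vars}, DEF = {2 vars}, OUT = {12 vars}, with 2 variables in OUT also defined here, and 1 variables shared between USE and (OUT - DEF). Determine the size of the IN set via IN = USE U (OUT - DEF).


OUT - DEF: 12 - 2 = 10
|IN| = |USE| + |OUT - DEF| - |USE ∩ (OUT - DEF)| = 4 + 10 - 1 = 13

13


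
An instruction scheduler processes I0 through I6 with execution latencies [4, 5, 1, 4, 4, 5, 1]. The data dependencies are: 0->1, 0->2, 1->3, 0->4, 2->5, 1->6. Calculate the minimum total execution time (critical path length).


Compute longest path through dependency graph: dist(Ik) = max over predecessors of dist + latency(Ik).
dist(I0) = latency 4 = 4
dist(I1) = dist(I0) + 5 = 4 + 5 = 9
dist(I2) = dist(I0) + 1 = 4 + 1 = 5
dist(I3) = dist(I1) + 4 = 9 + 4 = 13
dist(I4) = dist(I0) + 4 = 4 + 4 = 8
dist(I5) = dist(I2) + 5 = 5 + 5 = 10
dist(I6) = dist(I1) + 1 = 9 + 1 = 10
Critical path = max dist = 13

13


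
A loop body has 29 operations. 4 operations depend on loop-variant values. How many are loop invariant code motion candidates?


Invariant candidates = total - loop-dependent
= 29 - 4 = 25

25


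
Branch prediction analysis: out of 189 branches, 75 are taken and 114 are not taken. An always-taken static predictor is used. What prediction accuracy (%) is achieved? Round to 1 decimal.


Predictor: always-taken
Correct predictions = 75
Accuracy = 75 / 189 * 100 = 39.7%

39.7


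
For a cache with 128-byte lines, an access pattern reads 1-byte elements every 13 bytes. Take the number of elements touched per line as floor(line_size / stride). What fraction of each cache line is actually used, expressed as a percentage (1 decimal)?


Elements per cache line = floor(128 / 13) = 9
Bytes used = 9 * 1 = 9
Utilization = 9 / 128 * 100 = 7.0%

7.0


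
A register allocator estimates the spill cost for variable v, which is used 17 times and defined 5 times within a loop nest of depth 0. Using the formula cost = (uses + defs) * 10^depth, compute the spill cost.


uses + defs = 17 + 5 = 22
10^0 = 1
Spill cost = 22 * 1 = 22

22


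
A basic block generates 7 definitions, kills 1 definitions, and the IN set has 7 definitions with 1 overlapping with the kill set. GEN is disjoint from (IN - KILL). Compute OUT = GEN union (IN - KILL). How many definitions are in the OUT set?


IN - KILL: 7 - 1 = 6 surviving definitions
OUT = GEN + surviving = 7 + 6 = 13

13


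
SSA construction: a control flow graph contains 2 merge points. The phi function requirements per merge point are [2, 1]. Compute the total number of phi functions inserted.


Total phi functions = sum of phi functions at each join node
= 2 + 1 = 3

3


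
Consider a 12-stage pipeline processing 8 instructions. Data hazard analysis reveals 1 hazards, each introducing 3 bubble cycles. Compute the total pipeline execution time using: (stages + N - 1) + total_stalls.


Base cycles = 12 + 8 - 1 = 19
Total stalls = 1 * 3 = 3
Total = 19 + 3 = 22

22


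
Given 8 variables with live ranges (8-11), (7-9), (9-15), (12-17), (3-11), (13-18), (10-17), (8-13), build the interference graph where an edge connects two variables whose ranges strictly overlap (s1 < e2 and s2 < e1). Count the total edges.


Check all pairs for overlapping intervals.
Two intervals (s1,e1) and (s2,e2) overlap if s1 < e2 and s2 < e1.
v0 (8-11) vs v1..v7: overlaps v1, v2, v4, v6, v7 -> 5
v1 (7-9) vs v2..v7: overlaps v4, v7 -> 2
v2 (9-15) vs v3..v7: overlaps v3, v4, v5, v6, v7 -> 5
v3 (12-17) vs v4..v7: overlaps v5, v6, v7 -> 3
v4 (3-11) vs v5..v7: overlaps v6, v7 -> 2
v5 (13-18) vs v6..v7: overlaps v6 -> 1
v6 (10-17) vs v7: overlaps v7 -> 1
Total overlapping pairs = 5 + 2 + 5 + 3 + 2 + 1 + 1 = 19

19


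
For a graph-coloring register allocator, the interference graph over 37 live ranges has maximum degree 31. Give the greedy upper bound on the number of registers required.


Greedy coloring never needs more than (max_degree + 1) colors: when coloring a vertex, at most max_degree neighbors are already colored.
Upper bound = 31 + 1 = 32

32


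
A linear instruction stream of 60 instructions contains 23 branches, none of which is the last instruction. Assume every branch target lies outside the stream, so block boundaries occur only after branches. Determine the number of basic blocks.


With no in-sequence branch targets, the leaders are the first instruction plus the instruction after each branch.
Number of basic blocks = branches + 1
= 23 + 1 = 24

24


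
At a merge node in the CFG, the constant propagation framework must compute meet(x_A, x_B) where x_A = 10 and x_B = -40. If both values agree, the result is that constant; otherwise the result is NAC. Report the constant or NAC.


Meet operation: if both paths give the same constant, result is that constant; if they differ, result is NAC (not-a-constant).
Path A: 10, Path B: -40 -> differ
Result: not-a-constant -> NAC

NAC


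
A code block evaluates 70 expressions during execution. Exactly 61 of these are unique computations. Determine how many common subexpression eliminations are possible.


CSE count = total expressions - unique expressions
= 70 - 61 = 9

9


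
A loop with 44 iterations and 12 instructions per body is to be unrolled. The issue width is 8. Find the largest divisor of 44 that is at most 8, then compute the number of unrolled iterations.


Largest divisor of 44 <= 8 is 4
New iterations = 44 / 4 = 11

11


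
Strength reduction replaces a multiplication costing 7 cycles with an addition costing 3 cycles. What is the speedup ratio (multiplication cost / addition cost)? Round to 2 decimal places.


Ratio = mult_cost / add_cost = 7 / 3 = 2.33

2.33


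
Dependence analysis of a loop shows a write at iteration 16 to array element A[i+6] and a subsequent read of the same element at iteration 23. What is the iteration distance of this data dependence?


Distance = read iteration - write iteration
= 23 - 16 = 7

7


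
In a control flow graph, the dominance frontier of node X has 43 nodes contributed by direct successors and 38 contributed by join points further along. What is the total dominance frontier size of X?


DF(X) = direct successor contributions + join point contributions
= 43 + 38 = 81

81


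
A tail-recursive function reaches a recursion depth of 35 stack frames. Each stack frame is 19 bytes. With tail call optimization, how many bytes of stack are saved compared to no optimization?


Without TCO: 35 * 19 = 665 bytes
With TCO: reuse 1 frame = 19 bytes
Savings = 665 - 19 = 646

646


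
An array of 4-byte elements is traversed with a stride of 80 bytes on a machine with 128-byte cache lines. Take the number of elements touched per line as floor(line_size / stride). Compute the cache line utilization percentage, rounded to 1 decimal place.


Elements per cache line = floor(128 / 80) = 1
Bytes used = 1 * 4 = 4
Utilization = 4 / 128 * 100 = 3.1%

3.1


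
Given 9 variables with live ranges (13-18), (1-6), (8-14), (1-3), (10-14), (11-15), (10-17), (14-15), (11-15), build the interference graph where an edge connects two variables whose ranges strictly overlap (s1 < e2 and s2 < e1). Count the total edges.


Check all pairs for overlapping intervals.
Two intervals (s1,e1) and (s2,e2) overlap if s1 < e2 and s2 < e1.
v0 (13-18) vs v1..v8: overlaps v2, v4, v5, v6, v7, v8 -> 6
v1 (1-6) vs v2..v8: overlaps v3 -> 1
v2 (8-14) vs v3..v8: overlaps v4, v5, v6, v8 -> 4
v3 (1-3) vs v4..v8: overlaps none -> 0
v4 (10-14) vs v5..v8: overlaps v5, v6, v8 -> 3
v5 (11-15) vs v6..v8: overlaps v6, v7, v8 -> 3
v6 (10-17) vs v7..v8: overlaps v7, v8 -> 2
v7 (14-15) vs v8: overlaps v8 -> 1
Total overlapping pairs = 6 + 1 + 4 + 0 + 3 + 3 + 2 + 1 = 20

20


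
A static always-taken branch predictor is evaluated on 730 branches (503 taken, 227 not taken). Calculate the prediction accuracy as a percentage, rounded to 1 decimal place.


Predictor: always-taken
Correct predictions = 503
Accuracy = 503 / 730 * 100 = 68.9%

68.9


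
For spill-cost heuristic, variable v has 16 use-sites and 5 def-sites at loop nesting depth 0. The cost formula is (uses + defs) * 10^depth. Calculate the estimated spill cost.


uses + defs = 16 + 5 = 21
10^0 = 1
Spill cost = 21 * 1 = 21

21


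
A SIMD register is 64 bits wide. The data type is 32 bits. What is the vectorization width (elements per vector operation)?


Width = SIMD bits / data type bits
= 64 / 32 = 2

2


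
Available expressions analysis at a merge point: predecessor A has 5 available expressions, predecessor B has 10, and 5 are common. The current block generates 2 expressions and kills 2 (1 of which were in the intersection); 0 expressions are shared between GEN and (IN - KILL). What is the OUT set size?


IN = intersection of predecessors = 5
IN - KILL = 5 - 1 = 4
|OUT| = |GEN| + |IN - KILL| - |GEN ∩ (IN - KILL)| = 2 + 4 - 0 = 6

6


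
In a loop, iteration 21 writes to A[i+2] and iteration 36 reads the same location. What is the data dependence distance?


Distance = read iteration - write iteration
= 36 - 21 = 15

15


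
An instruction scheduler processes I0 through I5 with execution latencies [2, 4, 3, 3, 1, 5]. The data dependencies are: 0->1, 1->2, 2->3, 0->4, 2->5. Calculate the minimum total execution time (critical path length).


Compute longest path through dependency graph: dist(Ik) = max over predecessors of dist + latency(Ik).
dist(I0) = latency 2 = 2
dist(I1) = dist(I0) + 4 = 2 + 4 = 6
dist(I2) = dist(I1) + 3 = 6 + 3 = 9
dist(I3) = dist(I2) + 3 = 9 + 3 = 12
dist(I4) = dist(I0) + 1 = 2 + 1 = 3
dist(I5) = dist(I2) + 5 = 9 + 5 = 14
Critical path = max dist = 14

14


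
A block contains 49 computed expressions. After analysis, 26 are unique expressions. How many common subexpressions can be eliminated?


CSE count = total expressions - unique expressions
= 49 - 26 = 23

23


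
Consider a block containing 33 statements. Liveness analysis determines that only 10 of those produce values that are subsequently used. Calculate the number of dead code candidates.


Dead code = total statements - live definitions
= 33 - 10 = 23

23


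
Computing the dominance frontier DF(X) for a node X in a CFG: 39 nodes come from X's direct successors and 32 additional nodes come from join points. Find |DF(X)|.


DF(X) = direct successor contributions + join point contributions
= 39 + 32 = 71

71


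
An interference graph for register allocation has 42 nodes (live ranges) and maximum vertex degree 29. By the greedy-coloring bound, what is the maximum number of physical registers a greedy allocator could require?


Greedy coloring never needs more than (max_degree + 1) colors: when coloring a vertex, at most max_degree neighbors are already colored.
Upper bound = 29 + 1 = 30

30


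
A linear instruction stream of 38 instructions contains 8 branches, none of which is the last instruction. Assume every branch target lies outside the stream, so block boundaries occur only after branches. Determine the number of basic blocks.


With no in-sequence branch targets, the leaders are the first instruction plus the instruction after each branch.
Number of basic blocks = branches + 1
= 8 + 1 = 9

9


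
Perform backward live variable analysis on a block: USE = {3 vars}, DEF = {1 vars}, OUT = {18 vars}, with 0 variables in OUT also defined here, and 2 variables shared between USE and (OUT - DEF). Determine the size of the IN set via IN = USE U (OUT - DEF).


OUT - DEF: 18 - 0 = 18
|IN| = |USE| + |OUT - DEF| - |USE ∩ (OUT - DEF)| = 3 + 18 - 2 = 19

19


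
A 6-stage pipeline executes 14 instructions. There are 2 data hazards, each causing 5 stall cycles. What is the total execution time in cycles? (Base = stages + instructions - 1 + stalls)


Base cycles = 6 + 14 - 1 = 19
Total stalls = 2 * 5 = 10
Total = 19 + 10 = 29

29


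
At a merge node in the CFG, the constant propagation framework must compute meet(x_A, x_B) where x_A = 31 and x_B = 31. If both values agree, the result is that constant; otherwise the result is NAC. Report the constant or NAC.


Meet operation: if both paths give the same constant, result is that constant; if they differ, result is NAC (not-a-constant).
Path A: 31, Path B: 31 -> equal
Result: constant -> 31

31


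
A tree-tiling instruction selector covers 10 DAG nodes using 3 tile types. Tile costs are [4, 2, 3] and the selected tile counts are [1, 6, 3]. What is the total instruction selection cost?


Total cost = sum(count_i * cost_i)
= 1*4 + 6*2 + 3*3
= 25

25


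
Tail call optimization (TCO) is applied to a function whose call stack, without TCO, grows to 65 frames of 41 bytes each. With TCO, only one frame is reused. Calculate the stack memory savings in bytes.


Without TCO: 65 * 41 = 2665 bytes
With TCO: reuse 1 frame = 41 bytes
Savings = 2665 - 41 = 2624

2624


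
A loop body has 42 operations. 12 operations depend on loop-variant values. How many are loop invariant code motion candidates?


Invariant candidates = total - loop-dependent
= 42 - 12 = 30

30


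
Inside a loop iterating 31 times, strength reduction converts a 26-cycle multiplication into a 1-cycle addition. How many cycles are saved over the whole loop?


Per-iteration saving = 26 - 1 = 25
Total saved = 31 * 25 = 775

775


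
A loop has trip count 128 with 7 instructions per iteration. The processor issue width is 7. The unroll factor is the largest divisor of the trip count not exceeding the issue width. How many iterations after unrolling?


Largest divisor of 128 <= 7 is 4
New iterations = 128 / 4 = 32

32


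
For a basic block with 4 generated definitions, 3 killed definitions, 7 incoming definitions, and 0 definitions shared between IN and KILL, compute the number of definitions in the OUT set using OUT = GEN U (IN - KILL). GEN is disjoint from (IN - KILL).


IN - KILL: 7 - 0 = 7 surviving definitions
OUT = GEN + surviving = 4 + 7 = 11

11


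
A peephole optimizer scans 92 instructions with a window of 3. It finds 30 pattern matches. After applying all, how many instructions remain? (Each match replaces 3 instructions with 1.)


Each match removes 2 instructions.
Total removed = 30 * 2 = 60
Remaining = 92 - 60 = 32

32


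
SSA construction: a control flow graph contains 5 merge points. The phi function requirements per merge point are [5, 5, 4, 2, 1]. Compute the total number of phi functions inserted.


Total phi functions = sum of phi functions at each join node
= 5 + 5 + 4 + 2 + 1 = 17

17


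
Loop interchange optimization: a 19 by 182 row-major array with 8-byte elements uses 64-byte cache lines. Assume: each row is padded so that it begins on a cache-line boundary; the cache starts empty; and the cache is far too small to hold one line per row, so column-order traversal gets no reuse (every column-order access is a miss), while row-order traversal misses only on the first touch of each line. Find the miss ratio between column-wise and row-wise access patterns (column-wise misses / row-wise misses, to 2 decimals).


Each row occupies 182 * 8 = 1456 bytes and starts on a line boundary, so it spans ceil(1456 / 64) = 23 cache lines.
Row-major traversal misses (one per line touched): 19 * ceil(182 * 8 / 64) = 437
Column-major traversal misses (no reuse, every access misses): 19 * 182 = 3458
Ratio = 3458 / 437 = 7.91

7.91


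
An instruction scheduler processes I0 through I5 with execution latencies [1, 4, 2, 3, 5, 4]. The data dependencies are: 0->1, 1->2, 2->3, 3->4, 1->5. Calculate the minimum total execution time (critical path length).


Compute longest path through dependency graph: dist(Ik) = max over predecessors of dist + latency(Ik).
dist(I0) = latency 1 = 1
dist(I1) = dist(I0) + 4 = 1 + 4 = 5
dist(I2) = dist(I1) + 2 = 5 + 2 = 7
dist(I3) = dist(I2) + 3 = 7 + 3 = 10
dist(I4) = dist(I3) + 5 = 10 + 5 = 15
dist(I5) = dist(I1) + 4 = 5 + 4 = 9
Critical path = max dist = 15

15


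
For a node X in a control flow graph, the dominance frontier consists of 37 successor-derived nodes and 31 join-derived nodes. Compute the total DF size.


DF(X) = direct successor contributions + join point contributions
= 37 + 31 = 68

68


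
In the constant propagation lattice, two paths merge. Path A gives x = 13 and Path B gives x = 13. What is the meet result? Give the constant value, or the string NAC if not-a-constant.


Meet operation: if both paths give the same constant, result is that constant; if they differ, result is NAC (not-a-constant).
Path A: 13, Path B: 13 -> equal
Result: constant -> 13

13


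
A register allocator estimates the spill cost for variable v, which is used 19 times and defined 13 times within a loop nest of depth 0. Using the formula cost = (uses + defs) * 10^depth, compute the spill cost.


uses + defs = 19 + 13 = 32
10^0 = 1
Spill cost = 32 * 1 = 32

32


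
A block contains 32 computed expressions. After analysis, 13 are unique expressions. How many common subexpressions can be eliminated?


CSE count = total expressions - unique expressions
= 32 - 13 = 19

19
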